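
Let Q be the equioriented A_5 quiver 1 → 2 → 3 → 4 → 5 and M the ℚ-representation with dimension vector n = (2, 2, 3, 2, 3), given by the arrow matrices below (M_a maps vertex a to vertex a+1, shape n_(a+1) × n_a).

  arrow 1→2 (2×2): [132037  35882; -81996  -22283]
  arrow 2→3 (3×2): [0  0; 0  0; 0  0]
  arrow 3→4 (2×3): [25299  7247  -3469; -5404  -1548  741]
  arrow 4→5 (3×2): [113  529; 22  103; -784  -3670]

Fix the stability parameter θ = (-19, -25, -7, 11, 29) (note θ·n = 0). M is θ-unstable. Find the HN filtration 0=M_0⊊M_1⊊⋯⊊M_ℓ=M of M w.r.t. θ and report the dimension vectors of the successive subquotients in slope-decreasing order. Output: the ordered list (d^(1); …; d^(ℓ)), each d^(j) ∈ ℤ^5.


Barcode: M ≅ I[1,2]^2, I[3,3], I[3,5]^2, I[5,5]. HN layers by μ_θ (4 steps, strictly decreasing):
  μ^(1)=29; μ^(2)=11; μ^(3)=-7; μ^(4)=-22

((0, 0, 0, 0, 3); (0, 0, 0, 2, 0); (0, 0, 3, 0, 0); (2, 2, 0, 0, 0))


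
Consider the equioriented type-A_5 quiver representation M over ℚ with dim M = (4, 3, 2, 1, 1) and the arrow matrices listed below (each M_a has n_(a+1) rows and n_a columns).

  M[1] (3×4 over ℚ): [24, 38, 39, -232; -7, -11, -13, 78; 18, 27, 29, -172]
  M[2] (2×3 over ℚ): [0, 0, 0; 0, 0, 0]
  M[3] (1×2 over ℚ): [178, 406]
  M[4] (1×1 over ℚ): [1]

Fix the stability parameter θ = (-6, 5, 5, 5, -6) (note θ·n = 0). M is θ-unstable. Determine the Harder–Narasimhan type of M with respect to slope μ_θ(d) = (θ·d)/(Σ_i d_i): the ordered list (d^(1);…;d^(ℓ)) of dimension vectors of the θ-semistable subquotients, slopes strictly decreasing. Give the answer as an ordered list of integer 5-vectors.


Interval decomposition of M: I[1,1], I[1,2]^3, I[3,3], I[3,5].
HN type (ℓ=3): μ^(1)=5; μ^(2)=4/3; μ^(3)=-6

((0, 3, 1, 0, 0); (0, 0, 1, 1, 1); (4, 0, 0, 0, 0))


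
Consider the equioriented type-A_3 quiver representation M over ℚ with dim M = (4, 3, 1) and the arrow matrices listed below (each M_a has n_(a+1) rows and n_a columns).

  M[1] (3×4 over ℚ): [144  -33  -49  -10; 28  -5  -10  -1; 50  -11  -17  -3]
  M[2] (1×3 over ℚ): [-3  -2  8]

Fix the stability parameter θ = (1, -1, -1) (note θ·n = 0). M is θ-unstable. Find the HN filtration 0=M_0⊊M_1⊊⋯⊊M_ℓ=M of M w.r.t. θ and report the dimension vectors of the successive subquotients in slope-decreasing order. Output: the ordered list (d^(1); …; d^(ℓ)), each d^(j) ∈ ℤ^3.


Interval decomposition of M: I[1,1], I[1,2]^2, I[1,3].
HN type (ℓ=3): μ^(1)=1; μ^(2)=0; μ^(3)=-1/3

((1, 0, 0); (2, 2, 0); (1, 1, 1))


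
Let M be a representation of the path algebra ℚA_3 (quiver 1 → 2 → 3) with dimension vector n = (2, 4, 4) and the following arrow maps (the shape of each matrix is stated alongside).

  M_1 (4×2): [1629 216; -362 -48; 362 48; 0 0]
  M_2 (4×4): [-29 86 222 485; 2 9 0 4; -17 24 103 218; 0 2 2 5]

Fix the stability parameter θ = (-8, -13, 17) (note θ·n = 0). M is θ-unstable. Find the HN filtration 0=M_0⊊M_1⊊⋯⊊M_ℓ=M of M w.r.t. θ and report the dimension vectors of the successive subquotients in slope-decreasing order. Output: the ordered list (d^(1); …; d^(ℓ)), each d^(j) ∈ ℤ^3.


Barcode: M ≅ I[1,1], I[1,3], I[2,3]^3. HN layers by μ_θ (4 steps, strictly decreasing):
  μ^(1)=17; μ^(2)=-8; μ^(3)=-21/2; μ^(4)=-13

((0, 0, 4); (1, 0, 0); (1, 1, 0); (0, 3, 0))


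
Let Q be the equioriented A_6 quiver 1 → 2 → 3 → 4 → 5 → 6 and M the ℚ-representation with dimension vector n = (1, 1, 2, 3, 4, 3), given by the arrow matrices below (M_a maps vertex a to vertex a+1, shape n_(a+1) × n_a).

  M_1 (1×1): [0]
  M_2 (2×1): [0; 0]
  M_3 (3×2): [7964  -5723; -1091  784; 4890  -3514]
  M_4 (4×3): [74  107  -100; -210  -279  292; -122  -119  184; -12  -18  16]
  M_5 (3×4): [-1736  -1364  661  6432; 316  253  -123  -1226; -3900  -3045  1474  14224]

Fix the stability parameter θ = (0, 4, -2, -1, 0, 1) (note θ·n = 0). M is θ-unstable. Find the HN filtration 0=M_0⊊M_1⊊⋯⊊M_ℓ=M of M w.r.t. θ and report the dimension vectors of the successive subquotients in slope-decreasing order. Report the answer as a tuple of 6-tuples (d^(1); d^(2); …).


Barcode: M ≅ I[1,1], I[2,2], I[3,4], I[3,6], I[4,6], I[5,5], I[5,6]. HN layers by μ_θ (5 steps, strictly decreasing):
  μ^(1)=4; μ^(2)=1; μ^(3)=0; μ^(4)=-1; μ^(5)=-2

((0, 1, 0, 0, 0, 0); (0, 0, 0, 0, 0, 3); (1, 0, 0, 0, 4, 0); (0, 0, 0, 3, 0, 0); (0, 0, 2, 0, 0, 0))


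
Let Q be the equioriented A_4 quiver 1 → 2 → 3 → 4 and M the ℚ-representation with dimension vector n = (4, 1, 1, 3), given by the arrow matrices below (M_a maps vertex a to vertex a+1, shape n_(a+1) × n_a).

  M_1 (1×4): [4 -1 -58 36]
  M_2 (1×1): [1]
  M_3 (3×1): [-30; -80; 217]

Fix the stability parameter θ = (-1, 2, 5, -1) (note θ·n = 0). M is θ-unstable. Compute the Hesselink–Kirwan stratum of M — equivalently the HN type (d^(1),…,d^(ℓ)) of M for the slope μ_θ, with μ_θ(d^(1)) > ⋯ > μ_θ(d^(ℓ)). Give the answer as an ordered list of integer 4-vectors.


Barcode: M ≅ I[1,1]^3, I[1,4], I[4,4]^2. HN layers by μ_θ (2 steps, strictly decreasing):
  μ^(1)=2; μ^(2)=-1

((0, 1, 1, 1); (4, 0, 0, 2))


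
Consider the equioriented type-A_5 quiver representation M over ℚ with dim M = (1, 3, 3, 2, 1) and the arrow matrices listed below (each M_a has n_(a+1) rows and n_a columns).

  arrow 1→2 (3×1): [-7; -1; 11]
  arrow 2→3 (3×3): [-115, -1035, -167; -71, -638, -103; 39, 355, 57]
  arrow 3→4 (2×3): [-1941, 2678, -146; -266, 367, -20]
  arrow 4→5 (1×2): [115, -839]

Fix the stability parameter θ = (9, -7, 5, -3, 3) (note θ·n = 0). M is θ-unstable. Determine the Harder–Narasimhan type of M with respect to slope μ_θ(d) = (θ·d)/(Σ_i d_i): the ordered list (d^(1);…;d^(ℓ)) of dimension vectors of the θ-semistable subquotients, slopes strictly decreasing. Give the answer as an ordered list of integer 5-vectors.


Via rank(M_{q-1}∘⋯∘M_p): M ≅ I[1,5], I[2,3], I[2,4].
μ_θ-semistable layers: μ^(1)=5; μ^(2)=3; μ^(3)=1; μ^(4)=-7

((0, 0, 1, 0, 0); (0, 0, 0, 0, 1); (1, 1, 2, 2, 0); (0, 2, 0, 0, 0))


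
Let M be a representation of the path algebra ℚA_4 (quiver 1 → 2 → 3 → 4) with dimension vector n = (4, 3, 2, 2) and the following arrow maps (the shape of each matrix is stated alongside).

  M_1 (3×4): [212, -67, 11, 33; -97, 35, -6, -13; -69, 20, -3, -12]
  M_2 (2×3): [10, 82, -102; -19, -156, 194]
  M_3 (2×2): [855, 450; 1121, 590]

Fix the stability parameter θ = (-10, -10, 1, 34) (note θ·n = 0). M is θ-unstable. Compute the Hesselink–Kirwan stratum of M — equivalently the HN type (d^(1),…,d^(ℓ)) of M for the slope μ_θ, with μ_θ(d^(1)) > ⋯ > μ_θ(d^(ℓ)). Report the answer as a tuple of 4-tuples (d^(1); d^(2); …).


Via rank(M_{q-1}∘⋯∘M_p): M ≅ I[1,1], I[1,2], I[1,3], I[1,4], I[4,4].
μ_θ-semistable layers: μ^(1)=34; μ^(2)=1; μ^(3)=-10

((0, 0, 0, 2); (0, 0, 2, 0); (4, 3, 0, 0))


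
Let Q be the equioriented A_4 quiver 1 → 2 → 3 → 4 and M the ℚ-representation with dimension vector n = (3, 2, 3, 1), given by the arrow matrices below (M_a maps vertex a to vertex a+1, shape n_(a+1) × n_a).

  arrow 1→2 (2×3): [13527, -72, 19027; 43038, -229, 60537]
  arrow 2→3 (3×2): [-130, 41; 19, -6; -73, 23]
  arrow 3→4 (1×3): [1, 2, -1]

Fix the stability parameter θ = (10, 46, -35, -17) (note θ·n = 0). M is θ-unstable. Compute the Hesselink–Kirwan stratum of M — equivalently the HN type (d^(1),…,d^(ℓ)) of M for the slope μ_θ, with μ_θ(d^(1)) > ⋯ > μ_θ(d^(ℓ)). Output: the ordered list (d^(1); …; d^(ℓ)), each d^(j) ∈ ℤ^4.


Interval decomposition of M: I[1,1], I[1,3], I[1,4], I[3,3].
HN type (ℓ=4): μ^(1)=10; μ^(2)=7; μ^(3)=1; μ^(4)=-35

((1, 0, 0, 0); (1, 1, 1, 0); (1, 1, 1, 1); (0, 0, 1, 0))


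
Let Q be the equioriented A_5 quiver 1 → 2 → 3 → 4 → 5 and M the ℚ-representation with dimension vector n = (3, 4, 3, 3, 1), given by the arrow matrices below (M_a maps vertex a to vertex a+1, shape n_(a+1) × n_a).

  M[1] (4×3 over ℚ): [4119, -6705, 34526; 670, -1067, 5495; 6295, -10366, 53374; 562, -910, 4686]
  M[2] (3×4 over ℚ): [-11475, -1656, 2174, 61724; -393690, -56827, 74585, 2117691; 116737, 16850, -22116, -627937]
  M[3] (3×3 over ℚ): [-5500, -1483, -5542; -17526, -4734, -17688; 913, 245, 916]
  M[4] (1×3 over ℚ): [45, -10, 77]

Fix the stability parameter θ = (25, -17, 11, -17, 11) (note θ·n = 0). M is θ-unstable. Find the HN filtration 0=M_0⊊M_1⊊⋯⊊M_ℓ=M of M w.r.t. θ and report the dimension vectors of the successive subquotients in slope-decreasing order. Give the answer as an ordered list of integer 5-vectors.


Interval decomposition of M: I[1,2], I[1,4], I[1,5], I[2,3], I[4,4].
HN type (ℓ=4): μ^(1)=11; μ^(2)=4; μ^(3)=1/2; μ^(4)=-17

((0, 0, 1, 0, 1); (1, 1, 0, 0, 0); (2, 2, 2, 2, 0); (0, 1, 0, 1, 0))


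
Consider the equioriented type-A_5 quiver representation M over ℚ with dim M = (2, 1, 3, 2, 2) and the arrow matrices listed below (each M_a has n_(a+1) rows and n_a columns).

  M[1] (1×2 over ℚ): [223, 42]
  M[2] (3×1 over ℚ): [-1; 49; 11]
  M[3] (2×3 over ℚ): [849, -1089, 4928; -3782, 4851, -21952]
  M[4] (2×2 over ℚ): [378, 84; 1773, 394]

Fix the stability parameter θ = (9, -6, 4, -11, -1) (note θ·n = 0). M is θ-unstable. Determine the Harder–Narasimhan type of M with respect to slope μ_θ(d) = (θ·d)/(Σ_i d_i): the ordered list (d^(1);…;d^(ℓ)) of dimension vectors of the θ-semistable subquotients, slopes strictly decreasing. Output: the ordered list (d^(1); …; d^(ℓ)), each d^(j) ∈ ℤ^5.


Barcode: M ≅ I[1,1], I[1,4], I[3,3], I[3,5], I[5,5]. HN layers by μ_θ (4 steps, strictly decreasing):
  μ^(1)=9; μ^(2)=4; μ^(3)=-1; μ^(4)=-7/2

((1, 0, 0, 0, 0); (0, 0, 1, 0, 0); (1, 1, 1, 1, 2); (0, 0, 1, 1, 0))


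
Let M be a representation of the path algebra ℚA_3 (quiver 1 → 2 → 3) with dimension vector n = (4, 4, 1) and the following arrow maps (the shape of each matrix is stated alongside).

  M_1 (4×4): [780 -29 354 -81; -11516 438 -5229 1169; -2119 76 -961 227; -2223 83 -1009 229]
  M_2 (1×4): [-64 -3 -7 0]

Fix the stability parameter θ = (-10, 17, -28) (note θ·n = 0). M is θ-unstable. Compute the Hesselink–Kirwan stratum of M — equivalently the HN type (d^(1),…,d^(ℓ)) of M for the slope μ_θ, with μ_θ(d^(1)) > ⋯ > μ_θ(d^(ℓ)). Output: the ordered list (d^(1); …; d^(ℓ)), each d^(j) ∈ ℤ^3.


Via rank(M_{q-1}∘⋯∘M_p): M ≅ I[1,2]^3, I[1,3].
μ_θ-semistable layers: μ^(1)=17; μ^(2)=-11/2; μ^(3)=-10

((0, 3, 0); (0, 1, 1); (4, 0, 0))


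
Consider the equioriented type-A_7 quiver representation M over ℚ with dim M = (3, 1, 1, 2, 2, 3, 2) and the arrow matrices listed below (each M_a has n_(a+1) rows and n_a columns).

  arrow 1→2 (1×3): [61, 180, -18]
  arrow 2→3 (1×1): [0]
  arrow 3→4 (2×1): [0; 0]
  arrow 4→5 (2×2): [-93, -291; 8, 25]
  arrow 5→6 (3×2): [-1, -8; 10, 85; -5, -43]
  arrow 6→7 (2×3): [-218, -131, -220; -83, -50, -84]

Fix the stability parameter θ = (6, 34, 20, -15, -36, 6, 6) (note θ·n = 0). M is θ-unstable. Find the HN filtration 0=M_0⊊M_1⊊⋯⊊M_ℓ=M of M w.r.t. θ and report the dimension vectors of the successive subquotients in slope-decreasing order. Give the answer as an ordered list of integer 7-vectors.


Via rank(M_{q-1}∘⋯∘M_p): M ≅ I[1,1]^2, I[1,2], I[3,3], I[4,7]^2, I[6,6].
μ_θ-semistable layers: μ^(1)=34; μ^(2)=20; μ^(3)=6; μ^(4)=-51/2

((0, 1, 0, 0, 0, 0, 0); (0, 0, 1, 0, 0, 0, 0); (3, 0, 0, 0, 0, 3, 2); (0, 0, 0, 2, 2, 0, 0))


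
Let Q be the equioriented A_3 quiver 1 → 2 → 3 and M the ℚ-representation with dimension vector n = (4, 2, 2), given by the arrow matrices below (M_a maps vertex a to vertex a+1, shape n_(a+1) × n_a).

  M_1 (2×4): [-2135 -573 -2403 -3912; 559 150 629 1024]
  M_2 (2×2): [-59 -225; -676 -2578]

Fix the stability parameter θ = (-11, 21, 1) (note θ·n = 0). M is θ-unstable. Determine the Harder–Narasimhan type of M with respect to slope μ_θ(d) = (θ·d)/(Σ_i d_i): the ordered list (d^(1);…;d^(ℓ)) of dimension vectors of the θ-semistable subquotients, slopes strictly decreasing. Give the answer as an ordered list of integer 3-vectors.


Via rank(M_{q-1}∘⋯∘M_p): M ≅ I[1,1]^2, I[1,3]^2.
μ_θ-semistable layers: μ^(1)=11; μ^(2)=-11

((0, 2, 2); (4, 0, 0))


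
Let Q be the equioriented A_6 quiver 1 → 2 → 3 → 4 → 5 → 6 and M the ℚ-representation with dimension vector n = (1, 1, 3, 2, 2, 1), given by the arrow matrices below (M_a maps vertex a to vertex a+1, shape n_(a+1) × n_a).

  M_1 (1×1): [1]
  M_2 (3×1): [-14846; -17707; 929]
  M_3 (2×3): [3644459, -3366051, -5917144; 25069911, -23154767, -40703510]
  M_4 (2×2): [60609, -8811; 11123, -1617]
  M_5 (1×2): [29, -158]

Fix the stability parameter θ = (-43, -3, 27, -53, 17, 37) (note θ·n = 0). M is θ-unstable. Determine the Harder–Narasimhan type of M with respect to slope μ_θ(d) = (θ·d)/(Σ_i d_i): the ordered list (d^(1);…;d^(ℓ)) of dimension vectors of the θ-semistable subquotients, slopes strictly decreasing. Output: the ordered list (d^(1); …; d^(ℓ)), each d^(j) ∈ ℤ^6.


Interval decomposition of M: I[1,4], I[3,3], I[3,6], I[5,5].
HN type (ℓ=6): μ^(1)=37; μ^(2)=27; μ^(3)=17; μ^(4)=-29/3; μ^(5)=-13; μ^(6)=-43

((0, 0, 0, 0, 0, 1); (0, 0, 1, 0, 0, 0); (0, 0, 0, 0, 2, 0); (0, 1, 1, 1, 0, 0); (0, 0, 1, 1, 0, 0); (1, 0, 0, 0, 0, 0))


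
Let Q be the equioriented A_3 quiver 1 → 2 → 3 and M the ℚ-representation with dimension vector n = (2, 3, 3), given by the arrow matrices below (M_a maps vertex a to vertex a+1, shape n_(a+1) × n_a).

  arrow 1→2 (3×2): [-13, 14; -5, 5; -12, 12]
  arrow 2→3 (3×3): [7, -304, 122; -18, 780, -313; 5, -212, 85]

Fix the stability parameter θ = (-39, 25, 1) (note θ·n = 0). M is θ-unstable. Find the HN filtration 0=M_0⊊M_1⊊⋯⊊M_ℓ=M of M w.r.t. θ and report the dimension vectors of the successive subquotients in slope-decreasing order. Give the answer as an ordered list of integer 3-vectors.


Barcode: M ≅ I[1,2], I[1,3], I[2,3], I[3,3]. HN layers by μ_θ (4 steps, strictly decreasing):
  μ^(1)=25; μ^(2)=13; μ^(3)=1; μ^(4)=-39

((0, 1, 0); (0, 2, 2); (0, 0, 1); (2, 0, 0))


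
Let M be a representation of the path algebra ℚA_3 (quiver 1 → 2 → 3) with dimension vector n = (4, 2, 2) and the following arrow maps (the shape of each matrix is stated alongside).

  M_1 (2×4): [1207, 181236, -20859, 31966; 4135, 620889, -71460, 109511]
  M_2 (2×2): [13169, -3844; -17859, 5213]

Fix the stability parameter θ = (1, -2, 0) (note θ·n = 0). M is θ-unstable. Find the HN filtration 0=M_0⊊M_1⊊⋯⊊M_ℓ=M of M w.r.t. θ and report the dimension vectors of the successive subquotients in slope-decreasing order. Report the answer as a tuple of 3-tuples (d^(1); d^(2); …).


Interval decomposition of M: I[1,1]^2, I[1,3]^2.
HN type (ℓ=3): μ^(1)=1; μ^(2)=0; μ^(3)=-1/2

((2, 0, 0); (0, 0, 2); (2, 2, 0))


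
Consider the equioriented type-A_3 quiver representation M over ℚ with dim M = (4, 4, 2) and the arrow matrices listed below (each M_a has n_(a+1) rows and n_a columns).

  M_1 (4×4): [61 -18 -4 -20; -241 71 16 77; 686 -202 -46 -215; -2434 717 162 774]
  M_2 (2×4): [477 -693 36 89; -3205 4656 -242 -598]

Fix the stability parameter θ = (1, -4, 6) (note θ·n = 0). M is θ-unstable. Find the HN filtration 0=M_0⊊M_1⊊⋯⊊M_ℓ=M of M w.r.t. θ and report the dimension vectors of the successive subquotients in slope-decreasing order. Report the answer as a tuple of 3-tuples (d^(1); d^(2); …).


Via rank(M_{q-1}∘⋯∘M_p): M ≅ I[1,1], I[1,2], I[1,3]^2, I[2,2].
μ_θ-semistable layers: μ^(1)=6; μ^(2)=1; μ^(3)=-3/2; μ^(4)=-4

((0, 0, 2); (1, 0, 0); (3, 3, 0); (0, 1, 0))


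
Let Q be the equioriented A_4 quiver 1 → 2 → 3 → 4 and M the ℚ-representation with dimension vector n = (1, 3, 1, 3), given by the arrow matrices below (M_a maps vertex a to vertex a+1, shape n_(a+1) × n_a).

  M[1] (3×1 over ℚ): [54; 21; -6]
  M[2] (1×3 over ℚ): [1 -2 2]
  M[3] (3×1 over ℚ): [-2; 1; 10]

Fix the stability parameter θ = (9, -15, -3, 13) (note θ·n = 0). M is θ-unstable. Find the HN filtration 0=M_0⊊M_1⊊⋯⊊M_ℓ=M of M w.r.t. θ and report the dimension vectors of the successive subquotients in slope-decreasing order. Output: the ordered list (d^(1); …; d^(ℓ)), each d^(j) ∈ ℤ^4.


Interval decomposition of M: I[1,2], I[2,2], I[2,4], I[4,4]^2.
HN type (ℓ=3): μ^(1)=13; μ^(2)=-3; μ^(3)=-15

((0, 0, 0, 3); (1, 1, 1, 0); (0, 2, 0, 0))


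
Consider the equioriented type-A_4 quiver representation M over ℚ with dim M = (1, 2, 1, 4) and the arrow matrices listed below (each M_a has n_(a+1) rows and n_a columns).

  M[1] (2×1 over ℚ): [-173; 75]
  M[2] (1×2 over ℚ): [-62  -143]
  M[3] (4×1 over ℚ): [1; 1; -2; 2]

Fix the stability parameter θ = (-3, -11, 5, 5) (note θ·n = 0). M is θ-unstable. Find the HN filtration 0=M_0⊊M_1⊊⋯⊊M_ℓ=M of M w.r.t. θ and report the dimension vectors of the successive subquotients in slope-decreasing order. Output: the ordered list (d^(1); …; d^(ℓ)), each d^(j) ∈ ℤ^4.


Via rank(M_{q-1}∘⋯∘M_p): M ≅ I[1,4], I[2,2], I[4,4]^3.
μ_θ-semistable layers: μ^(1)=5; μ^(2)=-7; μ^(3)=-11

((0, 0, 1, 4); (1, 1, 0, 0); (0, 1, 0, 0))


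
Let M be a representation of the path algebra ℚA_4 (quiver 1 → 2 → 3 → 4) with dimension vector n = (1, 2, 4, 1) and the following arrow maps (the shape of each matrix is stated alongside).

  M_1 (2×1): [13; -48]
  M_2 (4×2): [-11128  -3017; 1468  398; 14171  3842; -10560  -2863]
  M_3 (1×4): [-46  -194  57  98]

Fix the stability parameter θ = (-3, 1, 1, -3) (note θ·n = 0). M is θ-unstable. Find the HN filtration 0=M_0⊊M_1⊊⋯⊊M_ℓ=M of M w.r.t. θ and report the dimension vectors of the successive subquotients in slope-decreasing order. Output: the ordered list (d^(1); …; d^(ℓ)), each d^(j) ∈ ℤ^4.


Barcode: M ≅ I[1,4], I[2,3], I[3,3]^2. HN layers by μ_θ (3 steps, strictly decreasing):
  μ^(1)=1; μ^(2)=-1/3; μ^(3)=-3

((0, 1, 3, 0); (0, 1, 1, 1); (1, 0, 0, 0))


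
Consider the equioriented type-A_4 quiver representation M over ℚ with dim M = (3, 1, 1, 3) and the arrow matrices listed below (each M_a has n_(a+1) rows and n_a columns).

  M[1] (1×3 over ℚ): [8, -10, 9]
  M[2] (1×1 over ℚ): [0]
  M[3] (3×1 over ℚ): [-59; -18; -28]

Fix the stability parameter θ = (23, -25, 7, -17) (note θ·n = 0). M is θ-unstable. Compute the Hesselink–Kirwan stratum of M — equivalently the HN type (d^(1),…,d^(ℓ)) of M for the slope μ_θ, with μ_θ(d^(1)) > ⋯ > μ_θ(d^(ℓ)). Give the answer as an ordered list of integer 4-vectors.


Interval decomposition of M: I[1,1]^2, I[1,2], I[3,4], I[4,4]^2.
HN type (ℓ=4): μ^(1)=23; μ^(2)=-1; μ^(3)=-5; μ^(4)=-17

((2, 0, 0, 0); (1, 1, 0, 0); (0, 0, 1, 1); (0, 0, 0, 2))


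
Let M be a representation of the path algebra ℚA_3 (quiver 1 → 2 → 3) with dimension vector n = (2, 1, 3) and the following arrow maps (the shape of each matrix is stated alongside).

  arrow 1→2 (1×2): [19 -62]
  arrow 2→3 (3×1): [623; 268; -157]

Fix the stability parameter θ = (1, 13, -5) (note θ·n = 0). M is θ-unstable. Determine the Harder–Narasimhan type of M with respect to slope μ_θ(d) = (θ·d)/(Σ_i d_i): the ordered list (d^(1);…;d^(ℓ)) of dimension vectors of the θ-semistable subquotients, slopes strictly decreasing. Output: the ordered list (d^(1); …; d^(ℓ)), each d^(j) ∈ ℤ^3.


Barcode: M ≅ I[1,1], I[1,3], I[3,3]^2. HN layers by μ_θ (3 steps, strictly decreasing):
  μ^(1)=4; μ^(2)=1; μ^(3)=-5

((0, 1, 1); (2, 0, 0); (0, 0, 2))


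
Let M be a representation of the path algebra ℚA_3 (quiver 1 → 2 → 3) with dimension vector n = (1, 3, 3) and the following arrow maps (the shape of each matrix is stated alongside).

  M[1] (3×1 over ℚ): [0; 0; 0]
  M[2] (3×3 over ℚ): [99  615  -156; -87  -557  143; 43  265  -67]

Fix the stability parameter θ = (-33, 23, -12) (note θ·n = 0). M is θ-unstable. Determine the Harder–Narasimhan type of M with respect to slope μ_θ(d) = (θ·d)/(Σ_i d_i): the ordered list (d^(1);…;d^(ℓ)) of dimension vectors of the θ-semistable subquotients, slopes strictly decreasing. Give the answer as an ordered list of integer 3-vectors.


Via rank(M_{q-1}∘⋯∘M_p): M ≅ I[1,1], I[2,2], I[2,3]^2, I[3,3].
μ_θ-semistable layers: μ^(1)=23; μ^(2)=11/2; μ^(3)=-12; μ^(4)=-33

((0, 1, 0); (0, 2, 2); (0, 0, 1); (1, 0, 0))


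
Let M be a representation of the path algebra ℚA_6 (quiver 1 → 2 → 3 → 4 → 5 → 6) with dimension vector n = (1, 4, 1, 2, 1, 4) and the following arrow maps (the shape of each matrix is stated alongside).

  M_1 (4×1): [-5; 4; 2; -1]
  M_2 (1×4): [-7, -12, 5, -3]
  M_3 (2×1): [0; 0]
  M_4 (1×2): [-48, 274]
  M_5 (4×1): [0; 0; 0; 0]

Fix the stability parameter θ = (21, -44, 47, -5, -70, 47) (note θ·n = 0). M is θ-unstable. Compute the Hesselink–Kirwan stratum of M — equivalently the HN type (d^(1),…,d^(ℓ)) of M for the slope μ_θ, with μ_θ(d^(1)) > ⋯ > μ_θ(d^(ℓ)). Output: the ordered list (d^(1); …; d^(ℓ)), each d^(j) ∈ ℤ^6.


Interval decomposition of M: I[1,2], I[2,2]^2, I[2,3], I[4,4], I[4,5], I[6,6]^4.
HN type (ℓ=5): μ^(1)=47; μ^(2)=-5; μ^(3)=-23/2; μ^(4)=-75/2; μ^(5)=-44

((0, 0, 1, 0, 0, 4); (0, 0, 0, 1, 0, 0); (1, 1, 0, 0, 0, 0); (0, 0, 0, 1, 1, 0); (0, 3, 0, 0, 0, 0))


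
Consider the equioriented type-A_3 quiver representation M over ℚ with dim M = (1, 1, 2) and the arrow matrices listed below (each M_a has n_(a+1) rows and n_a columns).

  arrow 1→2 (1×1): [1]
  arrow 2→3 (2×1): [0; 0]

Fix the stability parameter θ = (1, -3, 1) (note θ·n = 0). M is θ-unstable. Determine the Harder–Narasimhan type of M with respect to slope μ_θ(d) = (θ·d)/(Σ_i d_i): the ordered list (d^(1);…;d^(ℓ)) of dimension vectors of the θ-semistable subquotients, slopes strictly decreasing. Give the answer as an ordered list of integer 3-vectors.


Via rank(M_{q-1}∘⋯∘M_p): M ≅ I[1,2], I[3,3]^2.
μ_θ-semistable layers: μ^(1)=1; μ^(2)=-1

((0, 0, 2); (1, 1, 0))


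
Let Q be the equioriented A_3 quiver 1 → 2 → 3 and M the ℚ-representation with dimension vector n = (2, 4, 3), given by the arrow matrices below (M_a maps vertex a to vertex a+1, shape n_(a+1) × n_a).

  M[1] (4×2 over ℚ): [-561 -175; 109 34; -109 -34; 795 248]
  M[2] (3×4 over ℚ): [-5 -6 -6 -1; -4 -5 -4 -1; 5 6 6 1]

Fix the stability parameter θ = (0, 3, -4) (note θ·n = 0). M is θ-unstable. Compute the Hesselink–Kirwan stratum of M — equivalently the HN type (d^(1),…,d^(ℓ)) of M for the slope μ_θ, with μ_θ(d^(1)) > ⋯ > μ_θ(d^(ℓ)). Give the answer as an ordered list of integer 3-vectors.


Barcode: M ≅ I[1,2], I[1,3], I[2,2], I[2,3], I[3,3]. HN layers by μ_θ (5 steps, strictly decreasing):
  μ^(1)=3; μ^(2)=0; μ^(3)=-1/3; μ^(4)=-1/2; μ^(5)=-4

((0, 2, 0); (1, 0, 0); (1, 1, 1); (0, 1, 1); (0, 0, 1))


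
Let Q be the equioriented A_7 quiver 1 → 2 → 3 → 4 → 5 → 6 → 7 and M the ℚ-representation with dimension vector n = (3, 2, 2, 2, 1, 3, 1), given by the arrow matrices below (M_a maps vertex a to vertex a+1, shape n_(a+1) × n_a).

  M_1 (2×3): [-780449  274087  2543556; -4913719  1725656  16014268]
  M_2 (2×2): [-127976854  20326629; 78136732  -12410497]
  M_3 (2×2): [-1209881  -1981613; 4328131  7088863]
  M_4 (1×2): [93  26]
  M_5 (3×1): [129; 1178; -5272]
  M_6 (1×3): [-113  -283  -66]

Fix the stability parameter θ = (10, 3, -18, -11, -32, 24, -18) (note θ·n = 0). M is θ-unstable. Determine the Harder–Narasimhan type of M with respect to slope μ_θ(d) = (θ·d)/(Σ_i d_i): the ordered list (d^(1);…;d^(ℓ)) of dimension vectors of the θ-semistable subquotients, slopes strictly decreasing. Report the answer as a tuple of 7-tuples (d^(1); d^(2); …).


Barcode: M ≅ I[1,1], I[1,3], I[1,7], I[4,4], I[6,6]^2. HN layers by μ_θ (6 steps, strictly decreasing):
  μ^(1)=24; μ^(2)=10; μ^(3)=3; μ^(4)=-5/3; μ^(5)=-48/5; μ^(6)=-11

((0, 0, 0, 0, 0, 2, 0); (1, 0, 0, 0, 0, 0, 0); (0, 0, 0, 0, 0, 1, 1); (1, 1, 1, 0, 0, 0, 0); (1, 1, 1, 1, 1, 0, 0); (0, 0, 0, 1, 0, 0, 0))


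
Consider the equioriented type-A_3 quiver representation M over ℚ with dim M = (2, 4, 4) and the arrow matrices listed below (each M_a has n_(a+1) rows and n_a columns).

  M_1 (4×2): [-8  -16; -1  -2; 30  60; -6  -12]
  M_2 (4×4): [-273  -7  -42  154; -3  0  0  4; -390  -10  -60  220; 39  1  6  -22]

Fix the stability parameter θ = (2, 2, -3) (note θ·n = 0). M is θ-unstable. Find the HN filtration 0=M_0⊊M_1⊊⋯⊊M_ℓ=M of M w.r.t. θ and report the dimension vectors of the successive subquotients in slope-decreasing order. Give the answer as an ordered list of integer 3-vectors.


Via rank(M_{q-1}∘⋯∘M_p): M ≅ I[1,1], I[1,3], I[2,2]^2, I[2,3], I[3,3]^2.
μ_θ-semistable layers: μ^(1)=2; μ^(2)=1/3; μ^(3)=-1/2; μ^(4)=-3

((1, 2, 0); (1, 1, 1); (0, 1, 1); (0, 0, 2))


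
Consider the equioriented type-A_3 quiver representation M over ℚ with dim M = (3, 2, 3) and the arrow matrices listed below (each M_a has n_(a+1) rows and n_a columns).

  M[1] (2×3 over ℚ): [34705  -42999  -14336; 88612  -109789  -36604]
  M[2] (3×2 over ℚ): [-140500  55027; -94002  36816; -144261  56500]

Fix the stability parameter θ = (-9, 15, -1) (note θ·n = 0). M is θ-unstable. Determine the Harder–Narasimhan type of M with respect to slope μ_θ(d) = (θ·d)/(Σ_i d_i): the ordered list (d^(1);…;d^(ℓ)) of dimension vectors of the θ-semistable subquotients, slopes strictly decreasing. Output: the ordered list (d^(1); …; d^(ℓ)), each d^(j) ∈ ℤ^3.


Via rank(M_{q-1}∘⋯∘M_p): M ≅ I[1,1], I[1,3]^2, I[3,3].
μ_θ-semistable layers: μ^(1)=7; μ^(2)=-1; μ^(3)=-9

((0, 2, 2); (0, 0, 1); (3, 0, 0))


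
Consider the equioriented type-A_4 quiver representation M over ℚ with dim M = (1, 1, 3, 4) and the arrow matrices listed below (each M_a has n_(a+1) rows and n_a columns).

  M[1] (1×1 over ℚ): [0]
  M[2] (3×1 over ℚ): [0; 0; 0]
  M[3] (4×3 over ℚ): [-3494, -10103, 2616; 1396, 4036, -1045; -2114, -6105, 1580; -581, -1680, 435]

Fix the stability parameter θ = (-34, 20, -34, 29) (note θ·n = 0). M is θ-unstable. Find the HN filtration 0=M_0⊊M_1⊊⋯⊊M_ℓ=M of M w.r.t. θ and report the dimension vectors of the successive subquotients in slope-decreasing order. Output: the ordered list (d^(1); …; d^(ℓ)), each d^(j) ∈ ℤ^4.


Barcode: M ≅ I[1,1], I[2,2], I[3,4]^3, I[4,4]. HN layers by μ_θ (3 steps, strictly decreasing):
  μ^(1)=29; μ^(2)=20; μ^(3)=-34

((0, 0, 0, 4); (0, 1, 0, 0); (1, 0, 3, 0))


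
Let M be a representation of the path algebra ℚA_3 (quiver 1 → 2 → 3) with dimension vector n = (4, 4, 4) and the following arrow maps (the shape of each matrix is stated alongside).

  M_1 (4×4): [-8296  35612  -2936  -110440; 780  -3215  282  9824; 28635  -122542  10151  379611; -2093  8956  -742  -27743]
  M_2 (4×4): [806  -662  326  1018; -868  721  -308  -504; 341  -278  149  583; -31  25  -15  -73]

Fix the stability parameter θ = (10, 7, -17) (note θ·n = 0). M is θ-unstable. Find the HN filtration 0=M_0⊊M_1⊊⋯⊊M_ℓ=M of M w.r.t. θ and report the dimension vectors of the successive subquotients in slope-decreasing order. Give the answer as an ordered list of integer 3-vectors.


Interval decomposition of M: I[1,1], I[1,2], I[1,3]^2, I[2,2], I[3,3]^2.
HN type (ℓ=5): μ^(1)=10; μ^(2)=17/2; μ^(3)=7; μ^(4)=0; μ^(5)=-17

((1, 0, 0); (1, 1, 0); (0, 1, 0); (2, 2, 2); (0, 0, 2))


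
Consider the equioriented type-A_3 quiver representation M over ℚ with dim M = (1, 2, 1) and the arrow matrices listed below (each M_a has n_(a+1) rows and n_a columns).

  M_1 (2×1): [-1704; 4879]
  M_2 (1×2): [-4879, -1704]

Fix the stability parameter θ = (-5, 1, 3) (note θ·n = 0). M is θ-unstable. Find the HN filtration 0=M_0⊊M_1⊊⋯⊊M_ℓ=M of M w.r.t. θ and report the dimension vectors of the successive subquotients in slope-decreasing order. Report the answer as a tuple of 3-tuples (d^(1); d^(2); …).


Via rank(M_{q-1}∘⋯∘M_p): M ≅ I[1,2], I[2,3].
μ_θ-semistable layers: μ^(1)=3; μ^(2)=1; μ^(3)=-5

((0, 0, 1); (0, 2, 0); (1, 0, 0))


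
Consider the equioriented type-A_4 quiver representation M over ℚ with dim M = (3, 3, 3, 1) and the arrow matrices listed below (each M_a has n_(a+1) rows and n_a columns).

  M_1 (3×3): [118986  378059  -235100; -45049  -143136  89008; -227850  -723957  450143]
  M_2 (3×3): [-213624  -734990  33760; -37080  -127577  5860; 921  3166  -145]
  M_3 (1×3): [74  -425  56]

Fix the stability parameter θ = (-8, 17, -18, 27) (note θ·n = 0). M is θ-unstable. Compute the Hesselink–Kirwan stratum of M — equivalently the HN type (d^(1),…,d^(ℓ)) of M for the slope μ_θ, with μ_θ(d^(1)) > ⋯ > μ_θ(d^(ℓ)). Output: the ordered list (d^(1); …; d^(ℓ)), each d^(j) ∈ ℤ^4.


Interval decomposition of M: I[1,2], I[1,3], I[1,4], I[3,3].
HN type (ℓ=5): μ^(1)=27; μ^(2)=17; μ^(3)=-1/2; μ^(4)=-8; μ^(5)=-18

((0, 0, 0, 1); (0, 1, 0, 0); (0, 2, 2, 0); (3, 0, 0, 0); (0, 0, 1, 0))


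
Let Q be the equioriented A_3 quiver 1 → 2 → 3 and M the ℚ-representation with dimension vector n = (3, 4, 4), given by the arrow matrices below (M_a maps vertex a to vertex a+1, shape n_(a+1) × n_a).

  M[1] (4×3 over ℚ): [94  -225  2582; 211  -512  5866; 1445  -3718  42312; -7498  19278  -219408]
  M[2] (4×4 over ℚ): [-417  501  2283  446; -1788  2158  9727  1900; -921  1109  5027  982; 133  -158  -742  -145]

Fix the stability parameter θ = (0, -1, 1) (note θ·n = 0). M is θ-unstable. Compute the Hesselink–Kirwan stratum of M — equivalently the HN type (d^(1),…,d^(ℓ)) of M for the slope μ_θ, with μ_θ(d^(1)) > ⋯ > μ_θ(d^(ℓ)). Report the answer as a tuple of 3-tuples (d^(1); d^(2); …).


Barcode: M ≅ I[1,3]^3, I[2,2], I[3,3]. HN layers by μ_θ (3 steps, strictly decreasing):
  μ^(1)=1; μ^(2)=-1/2; μ^(3)=-1

((0, 0, 4); (3, 3, 0); (0, 1, 0))


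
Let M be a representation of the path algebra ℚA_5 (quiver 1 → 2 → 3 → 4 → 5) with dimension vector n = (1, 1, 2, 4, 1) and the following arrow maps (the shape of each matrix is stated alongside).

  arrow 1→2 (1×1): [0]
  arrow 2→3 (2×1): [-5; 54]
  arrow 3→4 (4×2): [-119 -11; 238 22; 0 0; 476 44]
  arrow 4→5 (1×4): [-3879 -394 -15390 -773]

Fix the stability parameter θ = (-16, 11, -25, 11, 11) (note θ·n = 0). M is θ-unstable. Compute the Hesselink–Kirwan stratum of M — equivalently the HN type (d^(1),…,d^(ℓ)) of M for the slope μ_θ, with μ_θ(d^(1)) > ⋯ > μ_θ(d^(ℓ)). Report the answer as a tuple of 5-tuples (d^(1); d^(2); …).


Interval decomposition of M: I[1,1], I[2,5], I[3,3], I[4,4]^3.
HN type (ℓ=4): μ^(1)=11; μ^(2)=-7; μ^(3)=-16; μ^(4)=-25

((0, 0, 0, 4, 1); (0, 1, 1, 0, 0); (1, 0, 0, 0, 0); (0, 0, 1, 0, 0))


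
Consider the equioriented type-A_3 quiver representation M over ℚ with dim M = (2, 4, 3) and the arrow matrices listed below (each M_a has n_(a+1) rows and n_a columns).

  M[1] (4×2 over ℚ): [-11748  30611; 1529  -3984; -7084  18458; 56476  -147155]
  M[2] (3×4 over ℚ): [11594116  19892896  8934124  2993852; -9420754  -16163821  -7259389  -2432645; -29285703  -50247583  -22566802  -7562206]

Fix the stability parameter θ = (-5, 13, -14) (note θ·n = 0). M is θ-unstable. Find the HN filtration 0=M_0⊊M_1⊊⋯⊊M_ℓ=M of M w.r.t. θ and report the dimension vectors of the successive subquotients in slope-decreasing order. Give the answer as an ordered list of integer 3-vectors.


Barcode: M ≅ I[1,2], I[1,3], I[2,2], I[2,3], I[3,3]. HN layers by μ_θ (4 steps, strictly decreasing):
  μ^(1)=13; μ^(2)=-1/2; μ^(3)=-5; μ^(4)=-14

((0, 2, 0); (0, 2, 2); (2, 0, 0); (0, 0, 1))


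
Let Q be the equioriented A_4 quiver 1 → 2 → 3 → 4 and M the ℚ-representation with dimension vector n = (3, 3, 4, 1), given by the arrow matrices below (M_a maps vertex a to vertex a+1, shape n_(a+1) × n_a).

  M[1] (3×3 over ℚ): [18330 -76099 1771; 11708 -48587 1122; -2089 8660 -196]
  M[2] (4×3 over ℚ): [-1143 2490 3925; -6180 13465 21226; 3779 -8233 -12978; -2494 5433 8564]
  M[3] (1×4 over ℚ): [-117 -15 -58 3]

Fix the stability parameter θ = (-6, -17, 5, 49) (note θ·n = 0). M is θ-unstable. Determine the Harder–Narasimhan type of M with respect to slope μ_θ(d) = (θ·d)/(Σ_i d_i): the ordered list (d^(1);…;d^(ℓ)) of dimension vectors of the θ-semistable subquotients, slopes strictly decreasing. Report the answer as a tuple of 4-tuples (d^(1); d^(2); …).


Via rank(M_{q-1}∘⋯∘M_p): M ≅ I[1,3]^2, I[1,4], I[3,3].
μ_θ-semistable layers: μ^(1)=49; μ^(2)=5; μ^(3)=-23/2

((0, 0, 0, 1); (0, 0, 4, 0); (3, 3, 0, 0))


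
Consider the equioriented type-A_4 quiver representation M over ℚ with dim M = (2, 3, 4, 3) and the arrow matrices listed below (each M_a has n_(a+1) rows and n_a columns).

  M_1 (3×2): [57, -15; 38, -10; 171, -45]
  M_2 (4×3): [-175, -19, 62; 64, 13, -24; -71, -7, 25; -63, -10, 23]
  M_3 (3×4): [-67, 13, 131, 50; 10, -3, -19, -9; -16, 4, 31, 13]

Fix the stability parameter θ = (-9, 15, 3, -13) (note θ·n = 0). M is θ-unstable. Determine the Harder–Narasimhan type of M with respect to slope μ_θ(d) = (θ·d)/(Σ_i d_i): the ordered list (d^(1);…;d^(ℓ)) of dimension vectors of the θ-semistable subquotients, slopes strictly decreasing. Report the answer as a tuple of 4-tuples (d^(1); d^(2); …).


Barcode: M ≅ I[1,1], I[1,4], I[2,4]^2, I[3,3]. HN layers by μ_θ (3 steps, strictly decreasing):
  μ^(1)=3; μ^(2)=5/3; μ^(3)=-9

((0, 0, 1, 0); (0, 3, 3, 3); (2, 0, 0, 0))


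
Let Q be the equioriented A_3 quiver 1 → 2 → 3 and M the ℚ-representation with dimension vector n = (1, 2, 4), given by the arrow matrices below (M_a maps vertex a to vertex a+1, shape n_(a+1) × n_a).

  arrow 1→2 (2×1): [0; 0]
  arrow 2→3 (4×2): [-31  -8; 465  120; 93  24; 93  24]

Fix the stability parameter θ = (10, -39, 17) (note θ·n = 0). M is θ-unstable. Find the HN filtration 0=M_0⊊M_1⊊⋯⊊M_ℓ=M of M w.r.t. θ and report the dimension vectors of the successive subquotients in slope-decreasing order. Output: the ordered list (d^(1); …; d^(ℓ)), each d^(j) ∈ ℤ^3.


Interval decomposition of M: I[1,1], I[2,2], I[2,3], I[3,3]^3.
HN type (ℓ=3): μ^(1)=17; μ^(2)=10; μ^(3)=-39

((0, 0, 4); (1, 0, 0); (0, 2, 0))


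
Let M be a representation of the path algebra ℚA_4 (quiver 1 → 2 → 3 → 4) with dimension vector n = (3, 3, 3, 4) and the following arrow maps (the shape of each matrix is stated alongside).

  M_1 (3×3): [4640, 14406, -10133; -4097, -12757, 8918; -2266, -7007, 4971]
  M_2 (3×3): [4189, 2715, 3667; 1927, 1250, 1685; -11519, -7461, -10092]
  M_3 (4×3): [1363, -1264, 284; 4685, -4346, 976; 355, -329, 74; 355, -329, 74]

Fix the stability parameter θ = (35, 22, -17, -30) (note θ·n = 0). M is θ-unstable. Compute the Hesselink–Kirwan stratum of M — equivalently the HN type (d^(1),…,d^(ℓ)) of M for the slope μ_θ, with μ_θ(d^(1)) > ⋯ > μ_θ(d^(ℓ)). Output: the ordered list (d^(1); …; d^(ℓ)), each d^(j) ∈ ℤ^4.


Barcode: M ≅ I[1,3], I[1,4]^2, I[4,4]^2. HN layers by μ_θ (3 steps, strictly decreasing):
  μ^(1)=40/3; μ^(2)=5/2; μ^(3)=-30

((1, 1, 1, 0); (2, 2, 2, 2); (0, 0, 0, 2))


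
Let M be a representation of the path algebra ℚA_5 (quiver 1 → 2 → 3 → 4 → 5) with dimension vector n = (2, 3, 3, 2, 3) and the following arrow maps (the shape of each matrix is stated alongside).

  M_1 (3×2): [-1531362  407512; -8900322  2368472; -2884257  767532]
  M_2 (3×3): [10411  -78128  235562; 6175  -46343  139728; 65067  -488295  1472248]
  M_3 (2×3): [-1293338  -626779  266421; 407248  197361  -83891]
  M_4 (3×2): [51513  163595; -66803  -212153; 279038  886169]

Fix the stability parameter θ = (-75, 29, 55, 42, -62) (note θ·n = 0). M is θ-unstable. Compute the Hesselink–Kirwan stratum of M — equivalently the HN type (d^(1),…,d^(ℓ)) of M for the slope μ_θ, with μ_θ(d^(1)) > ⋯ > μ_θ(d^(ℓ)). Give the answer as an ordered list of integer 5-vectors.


Via rank(M_{q-1}∘⋯∘M_p): M ≅ I[1,1], I[1,2], I[2,5]^2, I[3,3], I[5,5].
μ_θ-semistable layers: μ^(1)=55; μ^(2)=29; μ^(3)=16; μ^(4)=-62; μ^(5)=-75

((0, 0, 1, 0, 0); (0, 1, 0, 0, 0); (0, 2, 2, 2, 2); (0, 0, 0, 0, 1); (2, 0, 0, 0, 0))


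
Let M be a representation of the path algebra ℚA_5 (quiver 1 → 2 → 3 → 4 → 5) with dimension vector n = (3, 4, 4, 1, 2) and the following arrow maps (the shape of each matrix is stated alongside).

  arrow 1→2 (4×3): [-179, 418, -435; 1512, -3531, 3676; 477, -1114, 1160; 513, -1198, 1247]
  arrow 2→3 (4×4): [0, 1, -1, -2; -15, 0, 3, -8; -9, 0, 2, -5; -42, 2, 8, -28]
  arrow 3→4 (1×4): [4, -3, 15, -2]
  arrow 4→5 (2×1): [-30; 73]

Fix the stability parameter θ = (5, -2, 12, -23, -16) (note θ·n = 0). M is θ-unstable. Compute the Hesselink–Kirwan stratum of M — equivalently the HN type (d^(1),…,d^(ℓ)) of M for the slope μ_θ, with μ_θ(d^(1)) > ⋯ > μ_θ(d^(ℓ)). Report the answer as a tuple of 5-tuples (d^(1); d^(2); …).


Barcode: M ≅ I[1,2], I[1,3], I[1,5], I[2,3], I[3,3], I[5,5]. HN layers by μ_θ (5 steps, strictly decreasing):
  μ^(1)=12; μ^(2)=3/2; μ^(3)=-2; μ^(4)=-24/5; μ^(5)=-16

((0, 0, 3, 0, 0); (2, 2, 0, 0, 0); (0, 1, 0, 0, 0); (1, 1, 1, 1, 1); (0, 0, 0, 0, 1))


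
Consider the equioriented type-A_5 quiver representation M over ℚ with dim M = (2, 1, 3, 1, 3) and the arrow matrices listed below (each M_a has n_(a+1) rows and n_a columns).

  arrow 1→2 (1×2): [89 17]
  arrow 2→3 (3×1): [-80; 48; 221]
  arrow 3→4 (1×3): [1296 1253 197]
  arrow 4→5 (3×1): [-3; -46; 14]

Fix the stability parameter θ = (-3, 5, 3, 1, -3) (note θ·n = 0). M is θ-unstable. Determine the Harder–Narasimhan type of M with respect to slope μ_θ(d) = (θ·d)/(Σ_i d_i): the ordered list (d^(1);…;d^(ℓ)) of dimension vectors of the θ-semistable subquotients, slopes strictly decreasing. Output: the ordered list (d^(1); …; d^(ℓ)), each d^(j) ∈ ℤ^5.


Interval decomposition of M: I[1,1], I[1,5], I[3,3]^2, I[5,5]^2.
HN type (ℓ=3): μ^(1)=3; μ^(2)=3/2; μ^(3)=-3

((0, 0, 2, 0, 0); (0, 1, 1, 1, 1); (2, 0, 0, 0, 2))


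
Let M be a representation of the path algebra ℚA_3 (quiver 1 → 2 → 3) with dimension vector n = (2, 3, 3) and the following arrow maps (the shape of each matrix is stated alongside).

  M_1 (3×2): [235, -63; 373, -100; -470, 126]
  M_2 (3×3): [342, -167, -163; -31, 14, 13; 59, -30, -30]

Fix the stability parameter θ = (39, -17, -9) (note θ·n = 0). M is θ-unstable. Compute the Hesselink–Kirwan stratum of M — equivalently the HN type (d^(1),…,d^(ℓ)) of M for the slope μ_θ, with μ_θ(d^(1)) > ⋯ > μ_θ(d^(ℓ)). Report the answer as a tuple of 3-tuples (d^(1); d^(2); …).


Interval decomposition of M: I[1,3]^2, I[2,3].
HN type (ℓ=3): μ^(1)=13/3; μ^(2)=-9; μ^(3)=-17

((2, 2, 2); (0, 0, 1); (0, 1, 0))


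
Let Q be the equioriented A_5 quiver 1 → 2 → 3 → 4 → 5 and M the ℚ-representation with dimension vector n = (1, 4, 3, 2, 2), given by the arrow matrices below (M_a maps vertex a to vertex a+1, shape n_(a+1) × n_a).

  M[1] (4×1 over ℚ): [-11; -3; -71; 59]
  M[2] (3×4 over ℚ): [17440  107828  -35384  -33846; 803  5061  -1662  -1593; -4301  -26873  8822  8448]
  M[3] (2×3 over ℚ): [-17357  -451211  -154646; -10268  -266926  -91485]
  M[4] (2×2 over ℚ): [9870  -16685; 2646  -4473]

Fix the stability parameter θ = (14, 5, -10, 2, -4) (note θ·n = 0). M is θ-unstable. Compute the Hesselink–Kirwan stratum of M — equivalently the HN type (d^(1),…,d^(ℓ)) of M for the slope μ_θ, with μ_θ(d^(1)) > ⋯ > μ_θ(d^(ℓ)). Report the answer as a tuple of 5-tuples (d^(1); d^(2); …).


Via rank(M_{q-1}∘⋯∘M_p): M ≅ I[1,4], I[2,2]^2, I[2,5], I[3,3], I[5,5].
μ_θ-semistable layers: μ^(1)=5; μ^(2)=11/4; μ^(3)=-1; μ^(4)=-5/2; μ^(5)=-4; μ^(6)=-10

((0, 2, 0, 0, 0); (1, 1, 1, 1, 0); (0, 0, 0, 1, 1); (0, 1, 1, 0, 0); (0, 0, 0, 0, 1); (0, 0, 1, 0, 0))
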